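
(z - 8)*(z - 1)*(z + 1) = z^3 - 8*z^2 - z + 8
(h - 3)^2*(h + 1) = h^3 - 5*h^2 + 3*h + 9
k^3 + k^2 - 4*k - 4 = (k - 2)*(k + 1)*(k + 2)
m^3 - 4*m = m*(m - 2)*(m + 2)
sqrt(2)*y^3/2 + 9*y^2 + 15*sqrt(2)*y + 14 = (y + sqrt(2))*(y + 7*sqrt(2))*(sqrt(2)*y/2 + 1)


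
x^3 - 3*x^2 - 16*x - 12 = (x - 6)*(x + 1)*(x + 2)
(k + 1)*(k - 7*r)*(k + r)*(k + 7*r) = k^4 + k^3*r + k^3 - 49*k^2*r^2 + k^2*r - 49*k*r^3 - 49*k*r^2 - 49*r^3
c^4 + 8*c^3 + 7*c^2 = c^2*(c + 1)*(c + 7)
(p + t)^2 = p^2 + 2*p*t + t^2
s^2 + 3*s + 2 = (s + 1)*(s + 2)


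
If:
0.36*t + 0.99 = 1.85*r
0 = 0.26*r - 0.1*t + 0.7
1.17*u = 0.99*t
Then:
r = 3.84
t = 16.98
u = 14.37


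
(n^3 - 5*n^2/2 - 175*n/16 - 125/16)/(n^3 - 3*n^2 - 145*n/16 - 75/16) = (4*n + 5)/(4*n + 3)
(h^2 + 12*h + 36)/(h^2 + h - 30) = (h + 6)/(h - 5)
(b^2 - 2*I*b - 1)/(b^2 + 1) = (b - I)/(b + I)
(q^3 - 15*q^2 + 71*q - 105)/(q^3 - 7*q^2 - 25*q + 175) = (q - 3)/(q + 5)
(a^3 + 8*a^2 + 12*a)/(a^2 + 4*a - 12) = a*(a + 2)/(a - 2)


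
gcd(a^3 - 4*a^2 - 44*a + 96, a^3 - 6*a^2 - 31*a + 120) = a - 8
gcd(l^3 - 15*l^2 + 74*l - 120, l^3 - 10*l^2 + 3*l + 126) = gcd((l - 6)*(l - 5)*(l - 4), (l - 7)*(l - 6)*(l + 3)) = l - 6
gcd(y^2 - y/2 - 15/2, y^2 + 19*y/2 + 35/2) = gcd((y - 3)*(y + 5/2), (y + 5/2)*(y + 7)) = y + 5/2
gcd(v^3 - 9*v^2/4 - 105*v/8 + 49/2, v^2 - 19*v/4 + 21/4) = v - 7/4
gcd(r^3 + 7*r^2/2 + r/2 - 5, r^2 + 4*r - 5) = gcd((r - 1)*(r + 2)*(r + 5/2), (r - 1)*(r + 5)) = r - 1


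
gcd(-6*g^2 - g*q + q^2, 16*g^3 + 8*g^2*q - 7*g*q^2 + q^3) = 1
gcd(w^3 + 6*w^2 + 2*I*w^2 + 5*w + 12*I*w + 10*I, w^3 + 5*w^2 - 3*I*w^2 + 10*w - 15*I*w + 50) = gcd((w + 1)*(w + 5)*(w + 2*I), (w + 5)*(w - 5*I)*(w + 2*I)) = w^2 + w*(5 + 2*I) + 10*I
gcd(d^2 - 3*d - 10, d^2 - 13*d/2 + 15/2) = d - 5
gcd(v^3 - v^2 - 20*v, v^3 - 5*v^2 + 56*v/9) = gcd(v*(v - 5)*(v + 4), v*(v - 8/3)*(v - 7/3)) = v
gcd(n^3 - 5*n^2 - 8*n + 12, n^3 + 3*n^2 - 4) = n^2 + n - 2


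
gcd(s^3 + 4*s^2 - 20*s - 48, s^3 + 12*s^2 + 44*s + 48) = s^2 + 8*s + 12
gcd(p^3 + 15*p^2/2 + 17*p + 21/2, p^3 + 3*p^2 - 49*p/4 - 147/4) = p^2 + 13*p/2 + 21/2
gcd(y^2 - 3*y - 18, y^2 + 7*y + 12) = y + 3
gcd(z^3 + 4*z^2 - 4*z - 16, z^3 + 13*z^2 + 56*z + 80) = z + 4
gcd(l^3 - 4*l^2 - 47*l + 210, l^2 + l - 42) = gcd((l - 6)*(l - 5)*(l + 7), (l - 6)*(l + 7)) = l^2 + l - 42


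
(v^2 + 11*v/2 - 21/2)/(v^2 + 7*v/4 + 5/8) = 4*(2*v^2 + 11*v - 21)/(8*v^2 + 14*v + 5)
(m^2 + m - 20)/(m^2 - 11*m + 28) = (m + 5)/(m - 7)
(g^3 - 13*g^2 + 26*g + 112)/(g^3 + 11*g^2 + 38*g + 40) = (g^2 - 15*g + 56)/(g^2 + 9*g + 20)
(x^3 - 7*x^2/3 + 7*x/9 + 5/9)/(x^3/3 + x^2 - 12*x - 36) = (9*x^3 - 21*x^2 + 7*x + 5)/(3*(x^3 + 3*x^2 - 36*x - 108))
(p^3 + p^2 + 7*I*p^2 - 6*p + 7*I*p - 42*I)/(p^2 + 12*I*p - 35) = (p^2 + p - 6)/(p + 5*I)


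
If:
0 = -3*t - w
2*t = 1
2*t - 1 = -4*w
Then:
No Solution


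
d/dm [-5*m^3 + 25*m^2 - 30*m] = -15*m^2 + 50*m - 30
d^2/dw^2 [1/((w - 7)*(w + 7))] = 2*(3*w^2 + 49)/(w^6 - 147*w^4 + 7203*w^2 - 117649)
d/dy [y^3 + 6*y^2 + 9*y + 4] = 3*y^2 + 12*y + 9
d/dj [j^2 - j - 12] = 2*j - 1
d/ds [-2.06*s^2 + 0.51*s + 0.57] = 0.51 - 4.12*s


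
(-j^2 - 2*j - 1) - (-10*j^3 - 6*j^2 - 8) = 10*j^3 + 5*j^2 - 2*j + 7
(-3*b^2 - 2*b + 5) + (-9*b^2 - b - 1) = -12*b^2 - 3*b + 4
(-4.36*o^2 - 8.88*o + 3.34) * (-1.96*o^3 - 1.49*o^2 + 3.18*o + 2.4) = 8.5456*o^5 + 23.9012*o^4 - 7.18*o^3 - 43.679*o^2 - 10.6908*o + 8.016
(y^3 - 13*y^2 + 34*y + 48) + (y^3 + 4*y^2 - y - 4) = 2*y^3 - 9*y^2 + 33*y + 44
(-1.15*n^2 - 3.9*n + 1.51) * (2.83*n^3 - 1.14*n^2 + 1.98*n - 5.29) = -3.2545*n^5 - 9.726*n^4 + 6.4423*n^3 - 3.3599*n^2 + 23.6208*n - 7.9879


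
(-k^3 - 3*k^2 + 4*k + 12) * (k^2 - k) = -k^5 - 2*k^4 + 7*k^3 + 8*k^2 - 12*k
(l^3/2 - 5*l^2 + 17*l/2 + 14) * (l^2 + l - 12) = l^5/2 - 9*l^4/2 - 5*l^3/2 + 165*l^2/2 - 88*l - 168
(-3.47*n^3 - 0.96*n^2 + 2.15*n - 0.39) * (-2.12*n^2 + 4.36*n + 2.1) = 7.3564*n^5 - 13.094*n^4 - 16.0306*n^3 + 8.1848*n^2 + 2.8146*n - 0.819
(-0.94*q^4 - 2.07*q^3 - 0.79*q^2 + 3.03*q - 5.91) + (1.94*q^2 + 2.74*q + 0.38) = -0.94*q^4 - 2.07*q^3 + 1.15*q^2 + 5.77*q - 5.53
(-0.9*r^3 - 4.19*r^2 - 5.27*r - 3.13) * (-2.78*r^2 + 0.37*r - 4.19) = 2.502*r^5 + 11.3152*r^4 + 16.8713*r^3 + 24.3076*r^2 + 20.9232*r + 13.1147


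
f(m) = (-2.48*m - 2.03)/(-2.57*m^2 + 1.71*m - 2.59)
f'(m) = (-2.48*m - 2.03)*(5.14*m - 1.71)/(-2.57*m^2 + 1.71*m - 2.59)^2 - 2.48/(-2.57*m^2 + 1.71*m - 2.59)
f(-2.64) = -0.18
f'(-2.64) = -0.01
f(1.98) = 0.75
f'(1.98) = -0.42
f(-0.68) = 0.07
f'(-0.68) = 0.58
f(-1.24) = -0.12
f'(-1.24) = 0.17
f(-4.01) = -0.16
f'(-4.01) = -0.02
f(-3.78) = -0.16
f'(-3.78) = -0.02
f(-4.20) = -0.15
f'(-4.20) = -0.02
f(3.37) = 0.40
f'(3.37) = -0.14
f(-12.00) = -0.07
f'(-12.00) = -0.01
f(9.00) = 0.12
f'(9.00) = -0.02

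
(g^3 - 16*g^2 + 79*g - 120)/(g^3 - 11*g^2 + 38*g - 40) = (g^2 - 11*g + 24)/(g^2 - 6*g + 8)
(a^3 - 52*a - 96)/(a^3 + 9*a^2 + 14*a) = (a^2 - 2*a - 48)/(a*(a + 7))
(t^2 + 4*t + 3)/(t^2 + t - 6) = (t + 1)/(t - 2)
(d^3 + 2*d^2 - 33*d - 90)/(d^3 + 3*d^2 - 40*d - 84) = (d^2 + 8*d + 15)/(d^2 + 9*d + 14)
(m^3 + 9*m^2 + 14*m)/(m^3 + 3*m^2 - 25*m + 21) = m*(m + 2)/(m^2 - 4*m + 3)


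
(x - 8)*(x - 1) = x^2 - 9*x + 8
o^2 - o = o*(o - 1)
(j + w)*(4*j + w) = 4*j^2 + 5*j*w + w^2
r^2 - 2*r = r*(r - 2)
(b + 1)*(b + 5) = b^2 + 6*b + 5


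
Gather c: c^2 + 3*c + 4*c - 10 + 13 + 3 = c^2 + 7*c + 6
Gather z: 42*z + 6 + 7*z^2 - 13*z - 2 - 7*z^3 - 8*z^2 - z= -7*z^3 - z^2 + 28*z + 4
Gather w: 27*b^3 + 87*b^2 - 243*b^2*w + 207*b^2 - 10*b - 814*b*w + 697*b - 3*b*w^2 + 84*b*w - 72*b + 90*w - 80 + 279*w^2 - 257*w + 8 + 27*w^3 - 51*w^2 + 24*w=27*b^3 + 294*b^2 + 615*b + 27*w^3 + w^2*(228 - 3*b) + w*(-243*b^2 - 730*b - 143) - 72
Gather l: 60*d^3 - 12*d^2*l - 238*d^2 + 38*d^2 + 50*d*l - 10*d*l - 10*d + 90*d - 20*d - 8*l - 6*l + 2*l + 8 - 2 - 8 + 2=60*d^3 - 200*d^2 + 60*d + l*(-12*d^2 + 40*d - 12)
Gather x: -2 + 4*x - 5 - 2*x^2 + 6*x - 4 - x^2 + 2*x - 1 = -3*x^2 + 12*x - 12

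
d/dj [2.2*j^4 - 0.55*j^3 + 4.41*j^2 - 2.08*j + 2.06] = 8.8*j^3 - 1.65*j^2 + 8.82*j - 2.08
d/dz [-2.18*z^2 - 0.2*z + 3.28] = -4.36*z - 0.2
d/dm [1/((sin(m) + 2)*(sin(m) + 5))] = -(2*sin(m) + 7)*cos(m)/((sin(m) + 2)^2*(sin(m) + 5)^2)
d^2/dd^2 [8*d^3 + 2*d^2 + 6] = 48*d + 4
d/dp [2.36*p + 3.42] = 2.36000000000000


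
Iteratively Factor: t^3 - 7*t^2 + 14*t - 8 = (t - 4)*(t^2 - 3*t + 2) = (t - 4)*(t - 1)*(t - 2)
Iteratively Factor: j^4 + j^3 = (j + 1)*(j^3) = j*(j + 1)*(j^2) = j^2*(j + 1)*(j)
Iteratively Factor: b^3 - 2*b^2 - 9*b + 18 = (b + 3)*(b^2 - 5*b + 6) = (b - 2)*(b + 3)*(b - 3)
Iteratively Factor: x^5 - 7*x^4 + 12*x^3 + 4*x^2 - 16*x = (x)*(x^4 - 7*x^3 + 12*x^2 + 4*x - 16) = x*(x + 1)*(x^3 - 8*x^2 + 20*x - 16) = x*(x - 4)*(x + 1)*(x^2 - 4*x + 4) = x*(x - 4)*(x - 2)*(x + 1)*(x - 2)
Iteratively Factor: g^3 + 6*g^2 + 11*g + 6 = (g + 1)*(g^2 + 5*g + 6) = (g + 1)*(g + 3)*(g + 2)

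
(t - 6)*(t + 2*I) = t^2 - 6*t + 2*I*t - 12*I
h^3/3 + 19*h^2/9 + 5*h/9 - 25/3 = (h/3 + 1)*(h - 5/3)*(h + 5)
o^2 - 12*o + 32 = (o - 8)*(o - 4)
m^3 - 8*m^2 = m^2*(m - 8)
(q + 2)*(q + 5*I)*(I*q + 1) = I*q^3 - 4*q^2 + 2*I*q^2 - 8*q + 5*I*q + 10*I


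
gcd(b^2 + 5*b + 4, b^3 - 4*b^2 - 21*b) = 1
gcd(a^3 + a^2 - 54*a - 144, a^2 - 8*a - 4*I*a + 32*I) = a - 8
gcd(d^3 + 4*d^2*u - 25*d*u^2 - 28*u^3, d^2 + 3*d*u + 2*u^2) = d + u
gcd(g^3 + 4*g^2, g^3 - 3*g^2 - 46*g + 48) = 1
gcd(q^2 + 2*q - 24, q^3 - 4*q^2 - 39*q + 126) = q + 6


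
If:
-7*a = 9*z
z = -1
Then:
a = 9/7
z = -1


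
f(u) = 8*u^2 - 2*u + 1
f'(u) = 16*u - 2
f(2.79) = 57.69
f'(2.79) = 42.64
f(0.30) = 1.12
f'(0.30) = 2.80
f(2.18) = 34.66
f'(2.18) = 32.88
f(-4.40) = 164.68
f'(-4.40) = -72.40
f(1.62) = 18.76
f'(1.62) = 23.92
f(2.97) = 65.63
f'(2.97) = 45.52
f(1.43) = 14.50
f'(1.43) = 20.88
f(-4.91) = 203.68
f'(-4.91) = -80.56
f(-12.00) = 1177.00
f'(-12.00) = -194.00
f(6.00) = 277.00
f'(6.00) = 94.00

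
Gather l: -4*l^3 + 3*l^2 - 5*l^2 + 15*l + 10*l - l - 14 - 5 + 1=-4*l^3 - 2*l^2 + 24*l - 18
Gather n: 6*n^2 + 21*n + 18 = 6*n^2 + 21*n + 18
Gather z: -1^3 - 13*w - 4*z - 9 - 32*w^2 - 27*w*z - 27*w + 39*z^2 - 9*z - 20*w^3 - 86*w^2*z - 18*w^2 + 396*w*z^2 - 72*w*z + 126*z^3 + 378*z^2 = -20*w^3 - 50*w^2 - 40*w + 126*z^3 + z^2*(396*w + 417) + z*(-86*w^2 - 99*w - 13) - 10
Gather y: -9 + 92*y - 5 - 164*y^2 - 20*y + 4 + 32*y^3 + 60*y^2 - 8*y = 32*y^3 - 104*y^2 + 64*y - 10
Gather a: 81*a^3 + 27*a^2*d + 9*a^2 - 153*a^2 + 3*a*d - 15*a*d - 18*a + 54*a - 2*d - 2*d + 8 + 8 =81*a^3 + a^2*(27*d - 144) + a*(36 - 12*d) - 4*d + 16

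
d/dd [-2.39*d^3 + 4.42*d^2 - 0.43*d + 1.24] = -7.17*d^2 + 8.84*d - 0.43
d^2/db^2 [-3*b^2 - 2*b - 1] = -6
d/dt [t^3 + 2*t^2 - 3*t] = 3*t^2 + 4*t - 3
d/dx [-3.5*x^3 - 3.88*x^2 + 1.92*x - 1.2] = -10.5*x^2 - 7.76*x + 1.92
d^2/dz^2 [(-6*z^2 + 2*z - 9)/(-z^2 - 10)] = 2*(-2*z^3 - 153*z^2 + 60*z + 510)/(z^6 + 30*z^4 + 300*z^2 + 1000)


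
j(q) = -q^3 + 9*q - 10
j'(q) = 9 - 3*q^2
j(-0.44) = -13.87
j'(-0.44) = 8.42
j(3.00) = -10.00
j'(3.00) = -18.00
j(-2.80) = -13.25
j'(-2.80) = -14.52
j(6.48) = -223.78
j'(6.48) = -116.97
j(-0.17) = -11.53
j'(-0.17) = 8.91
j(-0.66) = -15.65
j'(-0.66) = 7.69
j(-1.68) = -20.38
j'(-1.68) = 0.53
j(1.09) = -1.49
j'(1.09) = 5.44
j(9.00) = -658.00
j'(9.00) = -234.00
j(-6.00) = 152.00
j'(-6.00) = -99.00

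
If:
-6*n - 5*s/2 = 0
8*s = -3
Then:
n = 5/32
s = -3/8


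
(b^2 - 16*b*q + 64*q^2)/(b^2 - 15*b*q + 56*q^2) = (-b + 8*q)/(-b + 7*q)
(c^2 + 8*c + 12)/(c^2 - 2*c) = (c^2 + 8*c + 12)/(c*(c - 2))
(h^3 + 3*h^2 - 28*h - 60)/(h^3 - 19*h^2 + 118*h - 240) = (h^2 + 8*h + 12)/(h^2 - 14*h + 48)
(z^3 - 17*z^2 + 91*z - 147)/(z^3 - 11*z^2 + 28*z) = (z^2 - 10*z + 21)/(z*(z - 4))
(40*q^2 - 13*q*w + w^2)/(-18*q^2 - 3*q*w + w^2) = (-40*q^2 + 13*q*w - w^2)/(18*q^2 + 3*q*w - w^2)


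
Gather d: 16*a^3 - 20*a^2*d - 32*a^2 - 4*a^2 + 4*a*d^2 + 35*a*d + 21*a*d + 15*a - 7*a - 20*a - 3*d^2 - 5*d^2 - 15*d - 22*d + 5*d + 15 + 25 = 16*a^3 - 36*a^2 - 12*a + d^2*(4*a - 8) + d*(-20*a^2 + 56*a - 32) + 40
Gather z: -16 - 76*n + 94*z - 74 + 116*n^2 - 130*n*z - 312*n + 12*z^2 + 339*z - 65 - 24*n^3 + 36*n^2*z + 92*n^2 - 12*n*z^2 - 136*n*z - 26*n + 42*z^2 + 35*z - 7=-24*n^3 + 208*n^2 - 414*n + z^2*(54 - 12*n) + z*(36*n^2 - 266*n + 468) - 162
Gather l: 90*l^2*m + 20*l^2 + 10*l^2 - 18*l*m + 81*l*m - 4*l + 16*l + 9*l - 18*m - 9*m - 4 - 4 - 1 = l^2*(90*m + 30) + l*(63*m + 21) - 27*m - 9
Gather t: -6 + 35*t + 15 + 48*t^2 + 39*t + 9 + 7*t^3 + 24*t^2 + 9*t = 7*t^3 + 72*t^2 + 83*t + 18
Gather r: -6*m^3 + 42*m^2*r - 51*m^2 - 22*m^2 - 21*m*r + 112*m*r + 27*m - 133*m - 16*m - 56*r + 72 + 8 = -6*m^3 - 73*m^2 - 122*m + r*(42*m^2 + 91*m - 56) + 80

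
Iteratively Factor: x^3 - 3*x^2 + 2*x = (x - 1)*(x^2 - 2*x) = (x - 2)*(x - 1)*(x)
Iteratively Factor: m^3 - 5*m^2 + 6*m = (m)*(m^2 - 5*m + 6) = m*(m - 3)*(m - 2)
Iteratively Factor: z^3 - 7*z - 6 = (z + 2)*(z^2 - 2*z - 3) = (z - 3)*(z + 2)*(z + 1)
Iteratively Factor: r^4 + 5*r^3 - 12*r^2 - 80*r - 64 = (r + 4)*(r^3 + r^2 - 16*r - 16) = (r + 4)^2*(r^2 - 3*r - 4) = (r + 1)*(r + 4)^2*(r - 4)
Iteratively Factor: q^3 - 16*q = (q)*(q^2 - 16) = q*(q - 4)*(q + 4)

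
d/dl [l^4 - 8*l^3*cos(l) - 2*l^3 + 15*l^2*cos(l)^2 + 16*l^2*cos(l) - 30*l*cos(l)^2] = 8*l^3*sin(l) + 4*l^3 - 16*l^2*sin(l) - 15*l^2*sin(2*l) - 24*l^2*cos(l) - 6*l^2 + 30*l*sin(2*l) + 30*l*cos(l)^2 + 32*l*cos(l) - 30*cos(l)^2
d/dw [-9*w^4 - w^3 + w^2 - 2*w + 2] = -36*w^3 - 3*w^2 + 2*w - 2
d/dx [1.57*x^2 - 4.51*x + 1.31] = 3.14*x - 4.51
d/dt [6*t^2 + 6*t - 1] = 12*t + 6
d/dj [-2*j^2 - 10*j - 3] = -4*j - 10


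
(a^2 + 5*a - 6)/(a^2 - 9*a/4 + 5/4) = 4*(a + 6)/(4*a - 5)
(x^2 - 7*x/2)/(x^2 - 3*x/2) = (2*x - 7)/(2*x - 3)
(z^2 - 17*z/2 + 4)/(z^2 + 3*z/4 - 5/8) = 4*(z - 8)/(4*z + 5)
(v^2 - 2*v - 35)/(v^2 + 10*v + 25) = (v - 7)/(v + 5)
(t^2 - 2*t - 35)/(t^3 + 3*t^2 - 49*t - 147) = (t + 5)/(t^2 + 10*t + 21)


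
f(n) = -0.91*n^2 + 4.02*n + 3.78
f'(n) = 4.02 - 1.82*n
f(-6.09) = -54.45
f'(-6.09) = 15.10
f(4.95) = 1.38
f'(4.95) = -4.99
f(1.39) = 7.61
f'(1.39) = 1.49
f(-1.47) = -4.10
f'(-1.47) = 6.70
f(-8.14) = -89.24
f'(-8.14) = 18.83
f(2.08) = 8.20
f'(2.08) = 0.23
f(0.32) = 4.97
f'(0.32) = 3.44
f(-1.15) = -2.05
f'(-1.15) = 6.11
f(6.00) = -4.86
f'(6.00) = -6.90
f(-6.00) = -53.10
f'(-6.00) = 14.94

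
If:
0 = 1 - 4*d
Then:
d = 1/4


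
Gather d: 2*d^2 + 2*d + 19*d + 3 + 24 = 2*d^2 + 21*d + 27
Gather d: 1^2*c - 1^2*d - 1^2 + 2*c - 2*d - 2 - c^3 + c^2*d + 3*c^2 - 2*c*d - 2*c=-c^3 + 3*c^2 + c + d*(c^2 - 2*c - 3) - 3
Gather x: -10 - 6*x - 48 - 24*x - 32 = -30*x - 90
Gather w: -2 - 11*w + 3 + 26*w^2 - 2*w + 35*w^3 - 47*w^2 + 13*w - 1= 35*w^3 - 21*w^2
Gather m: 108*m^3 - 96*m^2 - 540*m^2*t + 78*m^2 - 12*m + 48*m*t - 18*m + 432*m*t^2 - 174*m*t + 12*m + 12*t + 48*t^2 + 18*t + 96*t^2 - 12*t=108*m^3 + m^2*(-540*t - 18) + m*(432*t^2 - 126*t - 18) + 144*t^2 + 18*t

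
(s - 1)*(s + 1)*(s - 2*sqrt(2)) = s^3 - 2*sqrt(2)*s^2 - s + 2*sqrt(2)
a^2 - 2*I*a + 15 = (a - 5*I)*(a + 3*I)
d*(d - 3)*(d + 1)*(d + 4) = d^4 + 2*d^3 - 11*d^2 - 12*d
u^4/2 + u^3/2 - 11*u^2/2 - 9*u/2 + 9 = (u/2 + 1)*(u - 3)*(u - 1)*(u + 3)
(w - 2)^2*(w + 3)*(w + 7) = w^4 + 6*w^3 - 15*w^2 - 44*w + 84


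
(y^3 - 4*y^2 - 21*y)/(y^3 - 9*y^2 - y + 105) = y/(y - 5)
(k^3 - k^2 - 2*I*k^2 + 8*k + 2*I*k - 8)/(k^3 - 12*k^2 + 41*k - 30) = (k^2 - 2*I*k + 8)/(k^2 - 11*k + 30)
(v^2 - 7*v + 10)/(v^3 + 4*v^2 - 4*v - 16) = (v - 5)/(v^2 + 6*v + 8)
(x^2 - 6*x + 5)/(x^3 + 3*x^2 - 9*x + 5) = (x - 5)/(x^2 + 4*x - 5)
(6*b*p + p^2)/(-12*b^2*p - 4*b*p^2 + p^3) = (6*b + p)/(-12*b^2 - 4*b*p + p^2)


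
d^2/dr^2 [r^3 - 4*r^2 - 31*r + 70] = 6*r - 8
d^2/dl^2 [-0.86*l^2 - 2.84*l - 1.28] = -1.72000000000000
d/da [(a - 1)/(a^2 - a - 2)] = (a^2 - a - (a - 1)*(2*a - 1) - 2)/(-a^2 + a + 2)^2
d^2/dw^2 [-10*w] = 0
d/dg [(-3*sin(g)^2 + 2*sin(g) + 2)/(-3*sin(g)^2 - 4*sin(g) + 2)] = 6*(3*sin(g)^2 + 2)*cos(g)/(3*sin(g)^2 + 4*sin(g) - 2)^2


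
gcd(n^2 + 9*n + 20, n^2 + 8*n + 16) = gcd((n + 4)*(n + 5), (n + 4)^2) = n + 4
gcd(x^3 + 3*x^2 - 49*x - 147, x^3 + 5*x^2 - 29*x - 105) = x^2 + 10*x + 21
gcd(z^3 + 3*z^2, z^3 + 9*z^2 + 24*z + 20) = 1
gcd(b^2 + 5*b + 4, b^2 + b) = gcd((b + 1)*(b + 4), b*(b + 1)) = b + 1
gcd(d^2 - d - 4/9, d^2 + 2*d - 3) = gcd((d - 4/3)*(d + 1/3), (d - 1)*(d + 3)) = 1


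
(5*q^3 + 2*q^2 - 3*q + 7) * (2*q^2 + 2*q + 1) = 10*q^5 + 14*q^4 + 3*q^3 + 10*q^2 + 11*q + 7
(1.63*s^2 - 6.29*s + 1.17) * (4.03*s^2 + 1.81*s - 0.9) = 6.5689*s^4 - 22.3984*s^3 - 8.1368*s^2 + 7.7787*s - 1.053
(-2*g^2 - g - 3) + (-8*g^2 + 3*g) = -10*g^2 + 2*g - 3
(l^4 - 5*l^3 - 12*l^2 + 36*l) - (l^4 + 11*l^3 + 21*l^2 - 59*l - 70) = -16*l^3 - 33*l^2 + 95*l + 70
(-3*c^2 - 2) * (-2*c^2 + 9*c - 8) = 6*c^4 - 27*c^3 + 28*c^2 - 18*c + 16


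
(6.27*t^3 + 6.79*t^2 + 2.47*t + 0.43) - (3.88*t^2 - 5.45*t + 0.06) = 6.27*t^3 + 2.91*t^2 + 7.92*t + 0.37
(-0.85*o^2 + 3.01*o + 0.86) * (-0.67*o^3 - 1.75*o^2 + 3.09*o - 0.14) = 0.5695*o^5 - 0.5292*o^4 - 8.4702*o^3 + 7.9149*o^2 + 2.236*o - 0.1204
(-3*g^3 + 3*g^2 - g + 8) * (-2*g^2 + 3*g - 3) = 6*g^5 - 15*g^4 + 20*g^3 - 28*g^2 + 27*g - 24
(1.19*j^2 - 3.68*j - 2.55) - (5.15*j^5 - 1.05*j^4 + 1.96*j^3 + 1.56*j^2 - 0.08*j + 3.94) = -5.15*j^5 + 1.05*j^4 - 1.96*j^3 - 0.37*j^2 - 3.6*j - 6.49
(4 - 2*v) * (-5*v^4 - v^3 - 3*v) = 10*v^5 - 18*v^4 - 4*v^3 + 6*v^2 - 12*v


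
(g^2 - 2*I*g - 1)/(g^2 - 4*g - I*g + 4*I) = (g - I)/(g - 4)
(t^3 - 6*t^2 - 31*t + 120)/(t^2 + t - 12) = (t^2 - 3*t - 40)/(t + 4)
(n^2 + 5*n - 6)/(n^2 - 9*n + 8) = (n + 6)/(n - 8)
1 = 1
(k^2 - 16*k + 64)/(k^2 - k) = (k^2 - 16*k + 64)/(k*(k - 1))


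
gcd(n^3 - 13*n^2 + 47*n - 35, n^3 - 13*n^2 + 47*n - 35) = n^3 - 13*n^2 + 47*n - 35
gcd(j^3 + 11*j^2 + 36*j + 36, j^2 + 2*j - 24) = j + 6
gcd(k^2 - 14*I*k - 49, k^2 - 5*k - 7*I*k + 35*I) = k - 7*I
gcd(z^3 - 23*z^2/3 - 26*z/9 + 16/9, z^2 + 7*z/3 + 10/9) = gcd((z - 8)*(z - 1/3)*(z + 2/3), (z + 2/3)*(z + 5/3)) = z + 2/3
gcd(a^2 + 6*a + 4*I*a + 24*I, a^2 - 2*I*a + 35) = 1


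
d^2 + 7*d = d*(d + 7)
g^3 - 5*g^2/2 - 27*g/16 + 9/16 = (g - 3)*(g - 1/4)*(g + 3/4)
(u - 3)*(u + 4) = u^2 + u - 12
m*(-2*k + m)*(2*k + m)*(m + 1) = -4*k^2*m^2 - 4*k^2*m + m^4 + m^3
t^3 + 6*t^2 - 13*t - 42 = (t - 3)*(t + 2)*(t + 7)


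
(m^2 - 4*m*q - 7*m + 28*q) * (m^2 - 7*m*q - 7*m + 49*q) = m^4 - 11*m^3*q - 14*m^3 + 28*m^2*q^2 + 154*m^2*q + 49*m^2 - 392*m*q^2 - 539*m*q + 1372*q^2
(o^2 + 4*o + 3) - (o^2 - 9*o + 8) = 13*o - 5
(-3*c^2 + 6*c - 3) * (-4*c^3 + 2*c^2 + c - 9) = 12*c^5 - 30*c^4 + 21*c^3 + 27*c^2 - 57*c + 27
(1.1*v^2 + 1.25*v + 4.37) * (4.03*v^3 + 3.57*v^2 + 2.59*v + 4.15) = 4.433*v^5 + 8.9645*v^4 + 24.9226*v^3 + 23.4034*v^2 + 16.5058*v + 18.1355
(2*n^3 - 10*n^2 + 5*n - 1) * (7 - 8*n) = -16*n^4 + 94*n^3 - 110*n^2 + 43*n - 7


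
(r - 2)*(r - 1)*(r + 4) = r^3 + r^2 - 10*r + 8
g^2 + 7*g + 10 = (g + 2)*(g + 5)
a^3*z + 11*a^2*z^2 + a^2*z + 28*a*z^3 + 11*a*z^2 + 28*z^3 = (a + 4*z)*(a + 7*z)*(a*z + z)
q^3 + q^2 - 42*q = q*(q - 6)*(q + 7)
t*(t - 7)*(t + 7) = t^3 - 49*t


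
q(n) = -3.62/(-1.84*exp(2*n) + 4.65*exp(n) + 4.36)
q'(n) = -3.62*(3.68*exp(2*n) - 4.65*exp(n))/(-1.84*exp(2*n) + 4.65*exp(n) + 4.36)^2 = (16.833 - 13.3216*exp(n))*exp(n)/(-1.84*exp(2*n) + 4.65*exp(n) + 4.36)^2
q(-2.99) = -0.79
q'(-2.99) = 0.04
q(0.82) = -0.67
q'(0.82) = -1.03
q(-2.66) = -0.77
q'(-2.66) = 0.05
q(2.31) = 0.03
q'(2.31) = -0.06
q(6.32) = 0.00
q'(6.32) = -0.00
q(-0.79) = -0.59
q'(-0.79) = 0.13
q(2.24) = 0.03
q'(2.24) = -0.08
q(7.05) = 0.00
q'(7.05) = -0.00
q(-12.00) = -0.83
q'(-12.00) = 0.00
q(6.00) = 0.00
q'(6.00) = 0.00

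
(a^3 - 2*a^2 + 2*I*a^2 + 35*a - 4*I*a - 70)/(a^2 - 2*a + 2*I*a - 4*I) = (a^2 + 2*I*a + 35)/(a + 2*I)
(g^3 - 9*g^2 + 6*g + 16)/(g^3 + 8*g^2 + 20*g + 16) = (g^3 - 9*g^2 + 6*g + 16)/(g^3 + 8*g^2 + 20*g + 16)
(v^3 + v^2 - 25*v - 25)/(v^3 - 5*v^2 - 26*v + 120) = (v^2 - 4*v - 5)/(v^2 - 10*v + 24)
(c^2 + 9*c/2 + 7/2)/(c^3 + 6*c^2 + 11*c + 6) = (c + 7/2)/(c^2 + 5*c + 6)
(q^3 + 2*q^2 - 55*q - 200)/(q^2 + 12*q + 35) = (q^2 - 3*q - 40)/(q + 7)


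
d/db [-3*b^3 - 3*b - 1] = -9*b^2 - 3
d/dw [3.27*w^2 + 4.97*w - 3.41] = 6.54*w + 4.97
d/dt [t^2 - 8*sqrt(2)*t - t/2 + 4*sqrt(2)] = 2*t - 8*sqrt(2) - 1/2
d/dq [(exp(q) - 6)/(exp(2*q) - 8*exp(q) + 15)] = (-2*(exp(q) - 6)*(exp(q) - 4) + exp(2*q) - 8*exp(q) + 15)*exp(q)/(exp(2*q) - 8*exp(q) + 15)^2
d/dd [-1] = 0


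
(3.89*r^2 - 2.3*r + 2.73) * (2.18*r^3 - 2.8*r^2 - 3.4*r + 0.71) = 8.4802*r^5 - 15.906*r^4 - 0.834600000000001*r^3 + 2.9379*r^2 - 10.915*r + 1.9383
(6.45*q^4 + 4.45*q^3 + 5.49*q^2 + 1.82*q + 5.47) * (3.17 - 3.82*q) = -24.639*q^5 + 3.4475*q^4 - 6.8653*q^3 + 10.4509*q^2 - 15.126*q + 17.3399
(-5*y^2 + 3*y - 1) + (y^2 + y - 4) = -4*y^2 + 4*y - 5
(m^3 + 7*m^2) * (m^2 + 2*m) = m^5 + 9*m^4 + 14*m^3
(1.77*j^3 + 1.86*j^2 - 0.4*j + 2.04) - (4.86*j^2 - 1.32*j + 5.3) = 1.77*j^3 - 3.0*j^2 + 0.92*j - 3.26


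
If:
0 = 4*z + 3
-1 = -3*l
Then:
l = 1/3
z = -3/4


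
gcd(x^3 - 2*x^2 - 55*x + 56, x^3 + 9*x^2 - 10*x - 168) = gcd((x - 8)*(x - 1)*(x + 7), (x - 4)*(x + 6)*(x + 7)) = x + 7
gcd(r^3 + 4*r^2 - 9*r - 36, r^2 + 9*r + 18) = r + 3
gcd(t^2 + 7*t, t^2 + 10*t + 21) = t + 7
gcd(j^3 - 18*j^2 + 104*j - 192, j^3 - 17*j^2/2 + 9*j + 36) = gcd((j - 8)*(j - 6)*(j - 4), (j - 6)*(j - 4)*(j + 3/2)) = j^2 - 10*j + 24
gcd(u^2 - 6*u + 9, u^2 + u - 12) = u - 3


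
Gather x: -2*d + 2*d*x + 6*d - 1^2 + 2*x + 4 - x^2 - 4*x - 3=4*d - x^2 + x*(2*d - 2)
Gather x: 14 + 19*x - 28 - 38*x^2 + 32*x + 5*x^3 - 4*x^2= 5*x^3 - 42*x^2 + 51*x - 14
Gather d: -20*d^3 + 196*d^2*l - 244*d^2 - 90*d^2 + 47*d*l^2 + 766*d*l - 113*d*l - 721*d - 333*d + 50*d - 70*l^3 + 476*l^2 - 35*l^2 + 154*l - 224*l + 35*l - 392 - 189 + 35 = -20*d^3 + d^2*(196*l - 334) + d*(47*l^2 + 653*l - 1004) - 70*l^3 + 441*l^2 - 35*l - 546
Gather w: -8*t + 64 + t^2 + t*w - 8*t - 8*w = t^2 - 16*t + w*(t - 8) + 64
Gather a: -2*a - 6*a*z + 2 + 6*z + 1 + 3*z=a*(-6*z - 2) + 9*z + 3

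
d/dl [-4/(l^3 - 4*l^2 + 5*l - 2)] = 4*(3*l^2 - 8*l + 5)/(l^3 - 4*l^2 + 5*l - 2)^2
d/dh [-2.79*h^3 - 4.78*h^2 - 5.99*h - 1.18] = -8.37*h^2 - 9.56*h - 5.99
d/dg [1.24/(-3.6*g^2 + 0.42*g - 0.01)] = (8.928*g - 0.5208)/(3.6*g^2 - 0.42*g + 0.01)^2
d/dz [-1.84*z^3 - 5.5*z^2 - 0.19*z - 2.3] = -5.52*z^2 - 11.0*z - 0.19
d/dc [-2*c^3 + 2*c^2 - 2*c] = -6*c^2 + 4*c - 2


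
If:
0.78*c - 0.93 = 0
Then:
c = 1.19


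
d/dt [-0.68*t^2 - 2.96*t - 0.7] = -1.36*t - 2.96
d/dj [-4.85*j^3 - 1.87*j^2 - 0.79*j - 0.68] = -14.55*j^2 - 3.74*j - 0.79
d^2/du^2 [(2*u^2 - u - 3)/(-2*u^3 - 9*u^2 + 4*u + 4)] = 2*(-8*u^6 + 12*u^5 + 78*u^4 + 337*u^3 + 489*u^2 - 144*u + 108)/(8*u^9 + 108*u^8 + 438*u^7 + 249*u^6 - 1308*u^5 - 348*u^4 + 896*u^3 + 240*u^2 - 192*u - 64)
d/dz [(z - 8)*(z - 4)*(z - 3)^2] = 4*z^3 - 54*z^2 + 226*z - 300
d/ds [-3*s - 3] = -3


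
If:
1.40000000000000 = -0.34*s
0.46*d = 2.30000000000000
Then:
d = 5.00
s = -4.12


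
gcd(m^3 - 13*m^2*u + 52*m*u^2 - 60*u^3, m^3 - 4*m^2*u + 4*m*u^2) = -m + 2*u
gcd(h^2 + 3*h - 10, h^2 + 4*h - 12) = h - 2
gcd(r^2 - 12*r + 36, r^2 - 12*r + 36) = r^2 - 12*r + 36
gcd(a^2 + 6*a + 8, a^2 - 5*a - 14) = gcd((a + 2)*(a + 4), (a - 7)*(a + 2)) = a + 2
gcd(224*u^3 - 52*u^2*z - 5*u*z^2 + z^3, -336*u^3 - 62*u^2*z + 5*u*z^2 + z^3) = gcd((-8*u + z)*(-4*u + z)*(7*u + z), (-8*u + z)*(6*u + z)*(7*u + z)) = -56*u^2 - u*z + z^2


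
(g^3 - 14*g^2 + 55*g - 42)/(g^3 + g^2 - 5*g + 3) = (g^2 - 13*g + 42)/(g^2 + 2*g - 3)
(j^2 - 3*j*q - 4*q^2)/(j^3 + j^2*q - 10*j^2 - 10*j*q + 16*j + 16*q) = (j - 4*q)/(j^2 - 10*j + 16)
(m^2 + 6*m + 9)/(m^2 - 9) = (m + 3)/(m - 3)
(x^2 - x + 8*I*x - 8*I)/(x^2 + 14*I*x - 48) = (x - 1)/(x + 6*I)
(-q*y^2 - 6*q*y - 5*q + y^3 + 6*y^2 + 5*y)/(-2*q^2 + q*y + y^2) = (y^2 + 6*y + 5)/(2*q + y)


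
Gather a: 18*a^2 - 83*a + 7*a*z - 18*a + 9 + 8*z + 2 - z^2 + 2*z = 18*a^2 + a*(7*z - 101) - z^2 + 10*z + 11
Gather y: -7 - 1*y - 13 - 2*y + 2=-3*y - 18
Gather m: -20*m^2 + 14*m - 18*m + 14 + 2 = -20*m^2 - 4*m + 16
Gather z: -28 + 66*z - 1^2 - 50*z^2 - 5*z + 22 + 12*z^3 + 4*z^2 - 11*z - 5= 12*z^3 - 46*z^2 + 50*z - 12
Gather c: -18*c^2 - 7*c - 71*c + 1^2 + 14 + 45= -18*c^2 - 78*c + 60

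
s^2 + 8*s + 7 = (s + 1)*(s + 7)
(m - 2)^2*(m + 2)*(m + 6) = m^4 + 4*m^3 - 16*m^2 - 16*m + 48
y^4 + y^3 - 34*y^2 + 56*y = y*(y - 4)*(y - 2)*(y + 7)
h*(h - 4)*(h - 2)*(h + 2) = h^4 - 4*h^3 - 4*h^2 + 16*h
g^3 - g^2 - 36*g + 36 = (g - 6)*(g - 1)*(g + 6)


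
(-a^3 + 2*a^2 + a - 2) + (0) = -a^3 + 2*a^2 + a - 2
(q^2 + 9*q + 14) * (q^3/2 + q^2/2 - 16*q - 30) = q^5/2 + 5*q^4 - 9*q^3/2 - 167*q^2 - 494*q - 420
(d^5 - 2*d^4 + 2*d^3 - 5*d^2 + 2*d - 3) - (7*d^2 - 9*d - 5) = d^5 - 2*d^4 + 2*d^3 - 12*d^2 + 11*d + 2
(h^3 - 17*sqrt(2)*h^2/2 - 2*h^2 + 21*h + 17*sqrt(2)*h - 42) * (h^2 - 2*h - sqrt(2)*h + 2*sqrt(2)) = h^5 - 19*sqrt(2)*h^4/2 - 4*h^4 + 42*h^3 + 38*sqrt(2)*h^3 - 152*h^2 - 59*sqrt(2)*h^2 + 84*sqrt(2)*h + 152*h - 84*sqrt(2)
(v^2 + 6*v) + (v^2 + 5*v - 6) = 2*v^2 + 11*v - 6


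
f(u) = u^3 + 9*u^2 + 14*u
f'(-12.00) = 230.00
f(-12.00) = -600.00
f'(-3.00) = -13.00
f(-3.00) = 12.00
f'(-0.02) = 13.64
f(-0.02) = -0.28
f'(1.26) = 41.44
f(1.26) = 33.93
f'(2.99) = 94.64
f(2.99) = 149.05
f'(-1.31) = -4.43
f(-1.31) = -5.14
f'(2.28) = 70.64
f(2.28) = 90.56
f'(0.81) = 30.55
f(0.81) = 17.78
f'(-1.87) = -9.17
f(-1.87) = -1.25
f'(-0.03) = 13.46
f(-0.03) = -0.41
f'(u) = 3*u^2 + 18*u + 14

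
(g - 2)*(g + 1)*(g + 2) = g^3 + g^2 - 4*g - 4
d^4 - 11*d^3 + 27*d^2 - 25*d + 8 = (d - 8)*(d - 1)^3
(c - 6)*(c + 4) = c^2 - 2*c - 24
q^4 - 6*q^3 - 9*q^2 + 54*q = q*(q - 6)*(q - 3)*(q + 3)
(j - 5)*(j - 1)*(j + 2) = j^3 - 4*j^2 - 7*j + 10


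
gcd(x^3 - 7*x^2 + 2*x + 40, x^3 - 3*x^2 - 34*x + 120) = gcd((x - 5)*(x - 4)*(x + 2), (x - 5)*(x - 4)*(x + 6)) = x^2 - 9*x + 20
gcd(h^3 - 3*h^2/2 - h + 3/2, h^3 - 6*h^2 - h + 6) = h^2 - 1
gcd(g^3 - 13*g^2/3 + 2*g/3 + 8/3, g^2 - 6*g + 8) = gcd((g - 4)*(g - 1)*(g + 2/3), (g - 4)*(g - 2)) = g - 4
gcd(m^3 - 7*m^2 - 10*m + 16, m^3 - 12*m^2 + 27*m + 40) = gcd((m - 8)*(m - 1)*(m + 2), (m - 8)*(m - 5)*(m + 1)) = m - 8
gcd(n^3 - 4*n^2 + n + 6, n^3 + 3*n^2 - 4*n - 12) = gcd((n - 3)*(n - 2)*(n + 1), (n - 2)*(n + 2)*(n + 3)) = n - 2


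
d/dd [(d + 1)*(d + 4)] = 2*d + 5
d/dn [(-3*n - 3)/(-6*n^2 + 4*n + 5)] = 3*(6*n^2 - 4*n - 4*(n + 1)*(3*n - 1) - 5)/(-6*n^2 + 4*n + 5)^2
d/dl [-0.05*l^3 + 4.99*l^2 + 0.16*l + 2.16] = -0.15*l^2 + 9.98*l + 0.16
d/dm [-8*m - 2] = -8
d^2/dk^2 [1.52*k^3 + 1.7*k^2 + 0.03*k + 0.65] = 9.12*k + 3.4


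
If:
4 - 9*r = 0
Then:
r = 4/9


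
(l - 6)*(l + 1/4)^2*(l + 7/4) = l^4 - 15*l^3/4 - 201*l^2/16 - 353*l/64 - 21/32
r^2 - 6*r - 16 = (r - 8)*(r + 2)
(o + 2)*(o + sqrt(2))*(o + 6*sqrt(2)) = o^3 + 2*o^2 + 7*sqrt(2)*o^2 + 12*o + 14*sqrt(2)*o + 24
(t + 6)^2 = t^2 + 12*t + 36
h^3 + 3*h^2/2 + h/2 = h*(h + 1/2)*(h + 1)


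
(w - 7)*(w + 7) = w^2 - 49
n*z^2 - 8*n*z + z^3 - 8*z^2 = z*(n + z)*(z - 8)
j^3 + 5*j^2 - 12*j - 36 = (j - 3)*(j + 2)*(j + 6)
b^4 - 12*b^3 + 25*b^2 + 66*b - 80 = (b - 8)*(b - 5)*(b - 1)*(b + 2)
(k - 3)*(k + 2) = k^2 - k - 6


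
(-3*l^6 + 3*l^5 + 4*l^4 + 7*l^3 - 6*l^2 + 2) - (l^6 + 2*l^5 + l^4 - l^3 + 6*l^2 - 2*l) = -4*l^6 + l^5 + 3*l^4 + 8*l^3 - 12*l^2 + 2*l + 2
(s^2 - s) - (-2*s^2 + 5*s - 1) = 3*s^2 - 6*s + 1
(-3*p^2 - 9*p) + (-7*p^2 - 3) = -10*p^2 - 9*p - 3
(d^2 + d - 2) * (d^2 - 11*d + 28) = d^4 - 10*d^3 + 15*d^2 + 50*d - 56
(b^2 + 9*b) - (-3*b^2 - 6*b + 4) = 4*b^2 + 15*b - 4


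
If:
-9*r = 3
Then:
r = -1/3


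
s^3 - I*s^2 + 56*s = s*(s - 8*I)*(s + 7*I)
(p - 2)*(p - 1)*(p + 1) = p^3 - 2*p^2 - p + 2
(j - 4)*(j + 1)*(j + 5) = j^3 + 2*j^2 - 19*j - 20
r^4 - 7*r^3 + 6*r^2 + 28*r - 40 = (r - 5)*(r - 2)^2*(r + 2)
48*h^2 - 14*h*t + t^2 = (-8*h + t)*(-6*h + t)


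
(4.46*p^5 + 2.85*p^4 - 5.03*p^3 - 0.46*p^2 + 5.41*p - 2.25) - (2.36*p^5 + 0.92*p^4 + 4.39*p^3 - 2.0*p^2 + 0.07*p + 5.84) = 2.1*p^5 + 1.93*p^4 - 9.42*p^3 + 1.54*p^2 + 5.34*p - 8.09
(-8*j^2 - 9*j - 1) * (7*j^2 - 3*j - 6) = -56*j^4 - 39*j^3 + 68*j^2 + 57*j + 6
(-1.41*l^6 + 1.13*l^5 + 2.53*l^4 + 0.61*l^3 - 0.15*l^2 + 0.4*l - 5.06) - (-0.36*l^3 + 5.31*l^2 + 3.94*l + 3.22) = -1.41*l^6 + 1.13*l^5 + 2.53*l^4 + 0.97*l^3 - 5.46*l^2 - 3.54*l - 8.28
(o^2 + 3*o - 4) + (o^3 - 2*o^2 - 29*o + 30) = o^3 - o^2 - 26*o + 26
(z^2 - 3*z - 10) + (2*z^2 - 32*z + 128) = 3*z^2 - 35*z + 118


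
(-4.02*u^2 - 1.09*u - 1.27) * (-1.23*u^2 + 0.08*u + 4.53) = 4.9446*u^4 + 1.0191*u^3 - 16.7357*u^2 - 5.0393*u - 5.7531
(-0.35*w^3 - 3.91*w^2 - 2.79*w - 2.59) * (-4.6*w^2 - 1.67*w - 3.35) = 1.61*w^5 + 18.5705*w^4 + 20.5362*w^3 + 29.6718*w^2 + 13.6718*w + 8.6765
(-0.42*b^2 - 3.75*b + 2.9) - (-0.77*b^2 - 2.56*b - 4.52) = 0.35*b^2 - 1.19*b + 7.42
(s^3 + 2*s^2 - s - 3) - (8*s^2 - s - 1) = s^3 - 6*s^2 - 2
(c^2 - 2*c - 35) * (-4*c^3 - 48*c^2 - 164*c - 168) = -4*c^5 - 40*c^4 + 72*c^3 + 1840*c^2 + 6076*c + 5880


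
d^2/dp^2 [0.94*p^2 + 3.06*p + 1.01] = 1.88000000000000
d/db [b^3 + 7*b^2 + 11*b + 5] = 3*b^2 + 14*b + 11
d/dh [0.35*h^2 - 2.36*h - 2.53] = 0.7*h - 2.36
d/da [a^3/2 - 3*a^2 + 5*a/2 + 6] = 3*a^2/2 - 6*a + 5/2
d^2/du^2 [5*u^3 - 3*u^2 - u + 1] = 30*u - 6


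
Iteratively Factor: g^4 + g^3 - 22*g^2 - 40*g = (g + 2)*(g^3 - g^2 - 20*g) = (g + 2)*(g + 4)*(g^2 - 5*g) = g*(g + 2)*(g + 4)*(g - 5)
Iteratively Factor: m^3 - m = (m + 1)*(m^2 - m) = m*(m + 1)*(m - 1)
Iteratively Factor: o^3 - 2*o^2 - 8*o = (o + 2)*(o^2 - 4*o) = (o - 4)*(o + 2)*(o)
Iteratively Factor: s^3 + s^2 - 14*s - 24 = (s - 4)*(s^2 + 5*s + 6) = (s - 4)*(s + 2)*(s + 3)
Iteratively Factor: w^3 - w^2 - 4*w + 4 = (w - 2)*(w^2 + w - 2) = (w - 2)*(w + 2)*(w - 1)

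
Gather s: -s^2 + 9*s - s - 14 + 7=-s^2 + 8*s - 7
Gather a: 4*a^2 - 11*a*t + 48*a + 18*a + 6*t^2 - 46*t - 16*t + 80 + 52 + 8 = 4*a^2 + a*(66 - 11*t) + 6*t^2 - 62*t + 140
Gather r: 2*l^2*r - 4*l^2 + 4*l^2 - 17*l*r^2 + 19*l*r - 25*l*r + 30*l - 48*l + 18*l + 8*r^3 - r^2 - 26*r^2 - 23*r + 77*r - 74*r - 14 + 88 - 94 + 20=8*r^3 + r^2*(-17*l - 27) + r*(2*l^2 - 6*l - 20)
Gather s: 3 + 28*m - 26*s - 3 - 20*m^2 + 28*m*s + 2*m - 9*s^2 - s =-20*m^2 + 30*m - 9*s^2 + s*(28*m - 27)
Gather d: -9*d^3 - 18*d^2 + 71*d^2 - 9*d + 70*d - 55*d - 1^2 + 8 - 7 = -9*d^3 + 53*d^2 + 6*d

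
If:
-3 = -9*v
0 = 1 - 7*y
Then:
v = 1/3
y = 1/7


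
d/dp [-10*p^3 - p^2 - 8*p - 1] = -30*p^2 - 2*p - 8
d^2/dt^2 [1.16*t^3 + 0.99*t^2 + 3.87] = 6.96*t + 1.98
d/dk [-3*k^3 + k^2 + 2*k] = -9*k^2 + 2*k + 2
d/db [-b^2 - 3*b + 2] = -2*b - 3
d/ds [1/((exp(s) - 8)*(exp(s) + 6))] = 2*(1 - exp(s))*exp(s)/(exp(4*s) - 4*exp(3*s) - 92*exp(2*s) + 192*exp(s) + 2304)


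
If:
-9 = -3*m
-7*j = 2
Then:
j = -2/7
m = 3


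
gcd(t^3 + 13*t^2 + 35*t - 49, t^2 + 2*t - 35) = t + 7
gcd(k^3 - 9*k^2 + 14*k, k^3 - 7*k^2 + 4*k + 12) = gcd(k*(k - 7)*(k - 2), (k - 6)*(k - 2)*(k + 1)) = k - 2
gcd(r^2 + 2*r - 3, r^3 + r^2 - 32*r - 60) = 1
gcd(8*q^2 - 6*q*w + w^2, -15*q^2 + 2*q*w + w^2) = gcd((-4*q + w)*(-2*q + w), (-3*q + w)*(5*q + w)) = 1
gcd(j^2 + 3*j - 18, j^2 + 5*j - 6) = j + 6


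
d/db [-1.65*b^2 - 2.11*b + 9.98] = -3.3*b - 2.11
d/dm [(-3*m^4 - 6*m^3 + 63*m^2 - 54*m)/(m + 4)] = 3*(-3*m^4 - 20*m^3 - 3*m^2 + 168*m - 72)/(m^2 + 8*m + 16)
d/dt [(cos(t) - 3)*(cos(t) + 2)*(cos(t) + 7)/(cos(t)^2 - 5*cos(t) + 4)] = (-cos(t)^4 + 10*cos(t)^3 + 5*cos(t)^2 - 132*cos(t) + 262)*sin(t)/((cos(t) - 4)^2*(cos(t) - 1)^2)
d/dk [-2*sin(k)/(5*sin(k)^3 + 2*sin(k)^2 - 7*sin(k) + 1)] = 2*(10*sin(k)^3 + 2*sin(k)^2 - 1)*cos(k)/(5*sin(k)^3 + 2*sin(k)^2 - 7*sin(k) + 1)^2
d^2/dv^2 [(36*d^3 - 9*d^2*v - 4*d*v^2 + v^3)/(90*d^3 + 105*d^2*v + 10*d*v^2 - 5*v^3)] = 4*d*(-309*d^3 + 153*d^2*v - 27*d*v^2 + v^3)/(5*(-216*d^6 - 540*d^5*v - 342*d^4*v^2 + 55*d^3*v^3 + 57*d^2*v^4 - 15*d*v^5 + v^6))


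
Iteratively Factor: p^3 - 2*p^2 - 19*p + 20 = (p - 5)*(p^2 + 3*p - 4) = (p - 5)*(p - 1)*(p + 4)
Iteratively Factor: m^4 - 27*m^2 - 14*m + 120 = (m + 4)*(m^3 - 4*m^2 - 11*m + 30) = (m - 5)*(m + 4)*(m^2 + m - 6) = (m - 5)*(m - 2)*(m + 4)*(m + 3)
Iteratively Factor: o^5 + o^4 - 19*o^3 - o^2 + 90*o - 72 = (o - 3)*(o^4 + 4*o^3 - 7*o^2 - 22*o + 24) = (o - 3)*(o + 3)*(o^3 + o^2 - 10*o + 8) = (o - 3)*(o - 1)*(o + 3)*(o^2 + 2*o - 8) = (o - 3)*(o - 1)*(o + 3)*(o + 4)*(o - 2)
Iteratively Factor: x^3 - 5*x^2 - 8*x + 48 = (x - 4)*(x^2 - x - 12) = (x - 4)*(x + 3)*(x - 4)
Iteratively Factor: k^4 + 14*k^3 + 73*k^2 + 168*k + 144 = (k + 4)*(k^3 + 10*k^2 + 33*k + 36) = (k + 3)*(k + 4)*(k^2 + 7*k + 12) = (k + 3)^2*(k + 4)*(k + 4)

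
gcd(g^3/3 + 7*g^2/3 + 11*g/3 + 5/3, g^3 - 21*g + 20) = g + 5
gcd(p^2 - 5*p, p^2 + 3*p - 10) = 1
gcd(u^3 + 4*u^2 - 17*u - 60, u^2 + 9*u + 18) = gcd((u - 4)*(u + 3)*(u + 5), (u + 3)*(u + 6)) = u + 3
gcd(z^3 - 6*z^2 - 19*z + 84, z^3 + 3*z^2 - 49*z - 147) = z - 7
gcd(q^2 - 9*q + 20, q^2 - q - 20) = q - 5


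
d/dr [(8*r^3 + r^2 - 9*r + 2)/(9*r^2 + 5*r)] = 2*(36*r^4 + 40*r^3 + 43*r^2 - 18*r - 5)/(r^2*(81*r^2 + 90*r + 25))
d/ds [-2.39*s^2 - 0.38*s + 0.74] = -4.78*s - 0.38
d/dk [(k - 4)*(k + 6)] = 2*k + 2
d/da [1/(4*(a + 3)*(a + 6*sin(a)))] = -(a + (a + 3)*(6*cos(a) + 1) + 6*sin(a))/(4*(a + 3)^2*(a + 6*sin(a))^2)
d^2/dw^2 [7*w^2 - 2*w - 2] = 14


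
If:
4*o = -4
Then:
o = -1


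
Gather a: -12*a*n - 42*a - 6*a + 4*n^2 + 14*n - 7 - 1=a*(-12*n - 48) + 4*n^2 + 14*n - 8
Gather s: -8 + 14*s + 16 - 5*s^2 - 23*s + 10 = -5*s^2 - 9*s + 18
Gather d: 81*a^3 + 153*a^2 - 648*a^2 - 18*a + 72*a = 81*a^3 - 495*a^2 + 54*a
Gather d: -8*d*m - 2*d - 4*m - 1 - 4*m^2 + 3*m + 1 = d*(-8*m - 2) - 4*m^2 - m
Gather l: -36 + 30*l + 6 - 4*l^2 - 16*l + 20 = -4*l^2 + 14*l - 10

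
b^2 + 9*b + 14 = (b + 2)*(b + 7)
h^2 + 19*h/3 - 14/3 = (h - 2/3)*(h + 7)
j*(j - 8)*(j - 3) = j^3 - 11*j^2 + 24*j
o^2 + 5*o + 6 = (o + 2)*(o + 3)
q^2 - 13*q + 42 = (q - 7)*(q - 6)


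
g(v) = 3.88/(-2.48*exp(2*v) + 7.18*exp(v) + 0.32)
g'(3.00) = 0.01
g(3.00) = 0.00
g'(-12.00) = 0.00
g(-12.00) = 12.12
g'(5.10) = 0.00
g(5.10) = -0.00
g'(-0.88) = -1.00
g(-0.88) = 1.35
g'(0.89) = 4.82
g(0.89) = 1.25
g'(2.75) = 0.02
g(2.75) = -0.01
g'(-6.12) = -0.54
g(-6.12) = 11.56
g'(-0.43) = -0.64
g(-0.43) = 0.98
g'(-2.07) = -2.28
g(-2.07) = 3.27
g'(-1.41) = -1.53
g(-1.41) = 2.02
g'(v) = 3.88*(4.96*exp(2*v) - 7.18*exp(v))/(-2.48*exp(2*v) + 7.18*exp(v) + 0.32)^2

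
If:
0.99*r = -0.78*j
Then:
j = -1.26923076923077*r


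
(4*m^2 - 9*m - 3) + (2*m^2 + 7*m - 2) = 6*m^2 - 2*m - 5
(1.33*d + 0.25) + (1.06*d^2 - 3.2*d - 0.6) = 1.06*d^2 - 1.87*d - 0.35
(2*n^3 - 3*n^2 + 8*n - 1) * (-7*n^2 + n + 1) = -14*n^5 + 23*n^4 - 57*n^3 + 12*n^2 + 7*n - 1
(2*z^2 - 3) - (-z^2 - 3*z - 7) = 3*z^2 + 3*z + 4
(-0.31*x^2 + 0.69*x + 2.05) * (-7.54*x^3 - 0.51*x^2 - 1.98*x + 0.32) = 2.3374*x^5 - 5.0445*x^4 - 15.1951*x^3 - 2.5109*x^2 - 3.8382*x + 0.656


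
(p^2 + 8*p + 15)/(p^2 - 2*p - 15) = (p + 5)/(p - 5)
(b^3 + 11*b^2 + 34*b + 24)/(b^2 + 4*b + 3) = (b^2 + 10*b + 24)/(b + 3)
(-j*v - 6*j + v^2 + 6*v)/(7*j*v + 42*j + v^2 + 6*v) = (-j + v)/(7*j + v)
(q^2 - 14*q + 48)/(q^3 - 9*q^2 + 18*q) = (q - 8)/(q*(q - 3))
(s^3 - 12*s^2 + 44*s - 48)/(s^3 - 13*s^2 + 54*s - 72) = (s - 2)/(s - 3)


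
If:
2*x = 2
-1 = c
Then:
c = -1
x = 1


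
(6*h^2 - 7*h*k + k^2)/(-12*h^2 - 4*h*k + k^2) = (-h + k)/(2*h + k)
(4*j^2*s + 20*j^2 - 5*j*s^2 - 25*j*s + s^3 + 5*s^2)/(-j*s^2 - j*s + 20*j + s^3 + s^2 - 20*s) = (-4*j + s)/(s - 4)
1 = 1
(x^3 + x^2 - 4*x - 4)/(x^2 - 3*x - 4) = (x^2 - 4)/(x - 4)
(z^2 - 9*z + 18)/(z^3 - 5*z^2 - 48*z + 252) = (z - 3)/(z^2 + z - 42)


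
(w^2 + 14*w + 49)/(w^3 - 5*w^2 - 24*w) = (w^2 + 14*w + 49)/(w*(w^2 - 5*w - 24))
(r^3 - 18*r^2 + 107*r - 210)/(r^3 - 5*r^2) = 1 - 13/r + 42/r^2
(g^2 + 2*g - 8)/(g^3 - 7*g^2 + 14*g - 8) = (g + 4)/(g^2 - 5*g + 4)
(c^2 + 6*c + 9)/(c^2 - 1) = (c^2 + 6*c + 9)/(c^2 - 1)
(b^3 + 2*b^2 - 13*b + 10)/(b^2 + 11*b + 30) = (b^2 - 3*b + 2)/(b + 6)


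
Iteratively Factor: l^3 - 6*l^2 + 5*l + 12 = (l + 1)*(l^2 - 7*l + 12) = (l - 3)*(l + 1)*(l - 4)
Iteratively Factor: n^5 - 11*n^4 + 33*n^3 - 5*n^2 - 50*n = (n + 1)*(n^4 - 12*n^3 + 45*n^2 - 50*n) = n*(n + 1)*(n^3 - 12*n^2 + 45*n - 50) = n*(n - 5)*(n + 1)*(n^2 - 7*n + 10) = n*(n - 5)^2*(n + 1)*(n - 2)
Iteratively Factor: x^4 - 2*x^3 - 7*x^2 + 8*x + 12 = (x - 2)*(x^3 - 7*x - 6) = (x - 2)*(x + 2)*(x^2 - 2*x - 3) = (x - 2)*(x + 1)*(x + 2)*(x - 3)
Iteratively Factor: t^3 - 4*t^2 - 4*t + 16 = (t + 2)*(t^2 - 6*t + 8) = (t - 4)*(t + 2)*(t - 2)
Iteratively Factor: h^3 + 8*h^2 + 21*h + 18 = (h + 2)*(h^2 + 6*h + 9) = (h + 2)*(h + 3)*(h + 3)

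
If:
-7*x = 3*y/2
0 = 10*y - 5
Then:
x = -3/28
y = 1/2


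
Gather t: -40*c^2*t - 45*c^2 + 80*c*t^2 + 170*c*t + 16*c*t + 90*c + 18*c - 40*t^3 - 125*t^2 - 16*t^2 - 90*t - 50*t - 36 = -45*c^2 + 108*c - 40*t^3 + t^2*(80*c - 141) + t*(-40*c^2 + 186*c - 140) - 36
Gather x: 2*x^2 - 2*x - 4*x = 2*x^2 - 6*x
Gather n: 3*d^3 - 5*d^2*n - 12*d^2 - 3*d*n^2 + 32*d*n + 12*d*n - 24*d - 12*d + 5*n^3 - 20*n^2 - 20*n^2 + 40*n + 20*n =3*d^3 - 12*d^2 - 36*d + 5*n^3 + n^2*(-3*d - 40) + n*(-5*d^2 + 44*d + 60)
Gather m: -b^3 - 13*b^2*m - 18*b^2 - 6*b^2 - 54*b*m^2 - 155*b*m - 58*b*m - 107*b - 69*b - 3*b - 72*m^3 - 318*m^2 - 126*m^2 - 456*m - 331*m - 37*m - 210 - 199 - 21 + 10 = -b^3 - 24*b^2 - 179*b - 72*m^3 + m^2*(-54*b - 444) + m*(-13*b^2 - 213*b - 824) - 420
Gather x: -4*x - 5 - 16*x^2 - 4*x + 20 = -16*x^2 - 8*x + 15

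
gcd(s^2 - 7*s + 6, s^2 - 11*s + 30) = s - 6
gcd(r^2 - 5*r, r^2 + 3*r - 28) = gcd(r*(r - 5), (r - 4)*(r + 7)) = 1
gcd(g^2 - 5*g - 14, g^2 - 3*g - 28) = g - 7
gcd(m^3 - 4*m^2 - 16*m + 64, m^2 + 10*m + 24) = m + 4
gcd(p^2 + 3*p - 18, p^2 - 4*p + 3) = p - 3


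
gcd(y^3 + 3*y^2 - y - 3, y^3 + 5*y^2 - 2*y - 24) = y + 3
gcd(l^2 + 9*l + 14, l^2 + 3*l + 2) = l + 2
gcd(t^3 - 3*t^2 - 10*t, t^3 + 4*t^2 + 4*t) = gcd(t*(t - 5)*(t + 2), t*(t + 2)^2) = t^2 + 2*t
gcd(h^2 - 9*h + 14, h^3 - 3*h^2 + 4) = h - 2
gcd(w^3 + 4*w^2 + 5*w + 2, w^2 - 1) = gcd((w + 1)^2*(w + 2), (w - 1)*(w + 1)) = w + 1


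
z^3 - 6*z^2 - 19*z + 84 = (z - 7)*(z - 3)*(z + 4)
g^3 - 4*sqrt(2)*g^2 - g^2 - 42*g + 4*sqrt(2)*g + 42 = (g - 1)*(g - 7*sqrt(2))*(g + 3*sqrt(2))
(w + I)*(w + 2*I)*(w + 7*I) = w^3 + 10*I*w^2 - 23*w - 14*I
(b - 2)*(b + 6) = b^2 + 4*b - 12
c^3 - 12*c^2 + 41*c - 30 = (c - 6)*(c - 5)*(c - 1)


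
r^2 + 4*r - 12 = (r - 2)*(r + 6)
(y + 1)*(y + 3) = y^2 + 4*y + 3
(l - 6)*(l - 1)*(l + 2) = l^3 - 5*l^2 - 8*l + 12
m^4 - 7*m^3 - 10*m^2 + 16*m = m*(m - 8)*(m - 1)*(m + 2)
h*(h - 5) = h^2 - 5*h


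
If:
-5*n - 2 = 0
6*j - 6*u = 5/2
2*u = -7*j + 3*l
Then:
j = u + 5/12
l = 3*u + 35/36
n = -2/5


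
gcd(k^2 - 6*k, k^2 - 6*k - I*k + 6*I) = k - 6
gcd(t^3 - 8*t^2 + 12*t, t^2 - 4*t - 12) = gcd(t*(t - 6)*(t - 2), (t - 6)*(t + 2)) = t - 6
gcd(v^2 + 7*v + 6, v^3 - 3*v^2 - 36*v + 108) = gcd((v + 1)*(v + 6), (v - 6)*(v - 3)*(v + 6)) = v + 6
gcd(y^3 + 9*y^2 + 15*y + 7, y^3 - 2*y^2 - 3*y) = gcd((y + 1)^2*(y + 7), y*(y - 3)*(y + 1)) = y + 1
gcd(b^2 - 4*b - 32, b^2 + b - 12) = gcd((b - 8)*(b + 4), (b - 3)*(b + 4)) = b + 4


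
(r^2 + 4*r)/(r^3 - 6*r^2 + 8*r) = (r + 4)/(r^2 - 6*r + 8)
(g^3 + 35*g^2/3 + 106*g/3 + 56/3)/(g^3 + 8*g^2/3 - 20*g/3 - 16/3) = (g + 7)/(g - 2)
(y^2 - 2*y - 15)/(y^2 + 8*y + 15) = (y - 5)/(y + 5)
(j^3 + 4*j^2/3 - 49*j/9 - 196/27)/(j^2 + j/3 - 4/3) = (j^2 - 49/9)/(j - 1)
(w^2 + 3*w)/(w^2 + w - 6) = w/(w - 2)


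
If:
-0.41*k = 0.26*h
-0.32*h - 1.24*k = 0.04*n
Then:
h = 0.0857740585774059*n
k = -0.0543933054393305*n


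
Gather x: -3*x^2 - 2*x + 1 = -3*x^2 - 2*x + 1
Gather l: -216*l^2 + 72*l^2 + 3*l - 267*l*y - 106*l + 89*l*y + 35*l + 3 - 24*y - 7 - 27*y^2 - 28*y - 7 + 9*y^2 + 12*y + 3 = -144*l^2 + l*(-178*y - 68) - 18*y^2 - 40*y - 8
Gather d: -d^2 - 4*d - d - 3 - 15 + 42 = -d^2 - 5*d + 24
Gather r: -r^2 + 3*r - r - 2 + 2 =-r^2 + 2*r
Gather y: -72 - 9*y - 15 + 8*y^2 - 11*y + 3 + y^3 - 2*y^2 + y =y^3 + 6*y^2 - 19*y - 84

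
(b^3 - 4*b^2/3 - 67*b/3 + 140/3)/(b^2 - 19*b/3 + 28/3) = b + 5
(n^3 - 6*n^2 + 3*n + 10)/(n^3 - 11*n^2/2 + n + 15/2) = 2*(n - 2)/(2*n - 3)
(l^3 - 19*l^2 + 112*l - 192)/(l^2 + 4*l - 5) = (l^3 - 19*l^2 + 112*l - 192)/(l^2 + 4*l - 5)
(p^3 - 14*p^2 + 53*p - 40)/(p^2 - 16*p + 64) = (p^2 - 6*p + 5)/(p - 8)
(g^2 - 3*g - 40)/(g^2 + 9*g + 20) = (g - 8)/(g + 4)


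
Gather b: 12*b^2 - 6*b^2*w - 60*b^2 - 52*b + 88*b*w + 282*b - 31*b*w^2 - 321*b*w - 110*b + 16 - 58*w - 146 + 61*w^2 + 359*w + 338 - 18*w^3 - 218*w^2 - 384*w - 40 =b^2*(-6*w - 48) + b*(-31*w^2 - 233*w + 120) - 18*w^3 - 157*w^2 - 83*w + 168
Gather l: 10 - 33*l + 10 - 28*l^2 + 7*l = -28*l^2 - 26*l + 20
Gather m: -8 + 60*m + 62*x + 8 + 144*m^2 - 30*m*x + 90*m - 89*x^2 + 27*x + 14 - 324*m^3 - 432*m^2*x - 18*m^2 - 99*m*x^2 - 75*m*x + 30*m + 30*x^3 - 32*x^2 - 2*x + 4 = -324*m^3 + m^2*(126 - 432*x) + m*(-99*x^2 - 105*x + 180) + 30*x^3 - 121*x^2 + 87*x + 18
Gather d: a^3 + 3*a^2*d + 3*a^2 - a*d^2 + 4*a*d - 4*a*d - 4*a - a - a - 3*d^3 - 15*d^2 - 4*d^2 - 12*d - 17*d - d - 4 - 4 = a^3 + 3*a^2 - 6*a - 3*d^3 + d^2*(-a - 19) + d*(3*a^2 - 30) - 8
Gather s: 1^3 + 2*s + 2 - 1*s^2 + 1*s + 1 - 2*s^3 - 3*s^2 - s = -2*s^3 - 4*s^2 + 2*s + 4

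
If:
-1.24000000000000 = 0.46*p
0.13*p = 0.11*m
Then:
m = -3.19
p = -2.70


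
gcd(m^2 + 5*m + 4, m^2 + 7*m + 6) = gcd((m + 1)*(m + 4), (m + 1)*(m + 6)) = m + 1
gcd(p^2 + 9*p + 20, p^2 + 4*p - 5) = p + 5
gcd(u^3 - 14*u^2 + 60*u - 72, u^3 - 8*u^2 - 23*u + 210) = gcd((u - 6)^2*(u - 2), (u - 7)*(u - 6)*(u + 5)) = u - 6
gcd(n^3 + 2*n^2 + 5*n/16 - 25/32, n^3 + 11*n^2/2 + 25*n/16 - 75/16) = n + 5/4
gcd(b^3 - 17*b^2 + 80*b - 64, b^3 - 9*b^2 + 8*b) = b^2 - 9*b + 8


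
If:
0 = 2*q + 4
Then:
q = -2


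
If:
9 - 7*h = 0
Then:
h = 9/7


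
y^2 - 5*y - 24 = (y - 8)*(y + 3)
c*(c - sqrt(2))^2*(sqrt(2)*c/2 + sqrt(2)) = sqrt(2)*c^4/2 - 2*c^3 + sqrt(2)*c^3 - 4*c^2 + sqrt(2)*c^2 + 2*sqrt(2)*c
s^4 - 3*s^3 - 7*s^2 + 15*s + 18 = (s - 3)^2*(s + 1)*(s + 2)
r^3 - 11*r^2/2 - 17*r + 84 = (r - 6)*(r - 7/2)*(r + 4)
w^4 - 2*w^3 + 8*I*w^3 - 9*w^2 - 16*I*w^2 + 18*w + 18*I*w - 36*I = (w - 2)*(w - I)*(w + 3*I)*(w + 6*I)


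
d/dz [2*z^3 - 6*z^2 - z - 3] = 6*z^2 - 12*z - 1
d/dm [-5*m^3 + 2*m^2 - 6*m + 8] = -15*m^2 + 4*m - 6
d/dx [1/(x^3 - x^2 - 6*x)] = (-3*x^2 + 2*x + 6)/(x^2*(-x^2 + x + 6)^2)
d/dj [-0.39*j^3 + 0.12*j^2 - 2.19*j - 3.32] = -1.17*j^2 + 0.24*j - 2.19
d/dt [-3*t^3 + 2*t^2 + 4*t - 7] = -9*t^2 + 4*t + 4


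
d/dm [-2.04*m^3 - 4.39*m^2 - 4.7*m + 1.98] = -6.12*m^2 - 8.78*m - 4.7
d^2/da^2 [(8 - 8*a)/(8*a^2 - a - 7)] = -1024/(512*a^3 + 1344*a^2 + 1176*a + 343)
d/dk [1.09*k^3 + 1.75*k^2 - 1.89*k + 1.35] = 3.27*k^2 + 3.5*k - 1.89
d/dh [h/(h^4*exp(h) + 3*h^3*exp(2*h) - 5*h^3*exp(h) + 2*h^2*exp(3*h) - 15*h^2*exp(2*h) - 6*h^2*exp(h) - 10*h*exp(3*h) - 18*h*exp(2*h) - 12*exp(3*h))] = (h^4 + 3*h^3*exp(h) - 5*h^3 + 2*h^2*exp(2*h) - 15*h^2*exp(h) - 6*h^2 + h*(-h^4 - 6*h^3*exp(h) + h^3 - 6*h^2*exp(2*h) + 21*h^2*exp(h) + 21*h^2 + 26*h*exp(2*h) + 66*h*exp(h) + 12*h + 46*exp(2*h) + 18*exp(h)) - 10*h*exp(2*h) - 18*h*exp(h) - 12*exp(2*h))*exp(-h)/(-h^4 - 3*h^3*exp(h) + 5*h^3 - 2*h^2*exp(2*h) + 15*h^2*exp(h) + 6*h^2 + 10*h*exp(2*h) + 18*h*exp(h) + 12*exp(2*h))^2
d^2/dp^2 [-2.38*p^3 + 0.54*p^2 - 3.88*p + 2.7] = 1.08 - 14.28*p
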